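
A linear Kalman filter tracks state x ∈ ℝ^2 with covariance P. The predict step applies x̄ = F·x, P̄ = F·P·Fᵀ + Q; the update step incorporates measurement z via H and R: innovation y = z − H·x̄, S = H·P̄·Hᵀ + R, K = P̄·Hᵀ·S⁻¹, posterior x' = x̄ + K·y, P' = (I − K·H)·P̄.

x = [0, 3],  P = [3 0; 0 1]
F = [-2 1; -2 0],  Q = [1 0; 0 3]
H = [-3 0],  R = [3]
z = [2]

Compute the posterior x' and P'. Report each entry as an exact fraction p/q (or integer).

x̄ = F·x = [3, 0]
P̄ = F·P·Fᵀ + Q = [14 12; 12 15]
y = z − H·x̄ = [11]
S = H·P̄·Hᵀ + R = [129]
K = P̄·Hᵀ·S⁻¹ = [-14/43; -12/43]
x' = x̄ + K·y = [-25/43, -132/43]
P' = (I − K·H)·P̄ = [14/43 12/43; 12/43 213/43]

x' = [-25/43, -132/43]
P' = [14/43 12/43; 12/43 213/43]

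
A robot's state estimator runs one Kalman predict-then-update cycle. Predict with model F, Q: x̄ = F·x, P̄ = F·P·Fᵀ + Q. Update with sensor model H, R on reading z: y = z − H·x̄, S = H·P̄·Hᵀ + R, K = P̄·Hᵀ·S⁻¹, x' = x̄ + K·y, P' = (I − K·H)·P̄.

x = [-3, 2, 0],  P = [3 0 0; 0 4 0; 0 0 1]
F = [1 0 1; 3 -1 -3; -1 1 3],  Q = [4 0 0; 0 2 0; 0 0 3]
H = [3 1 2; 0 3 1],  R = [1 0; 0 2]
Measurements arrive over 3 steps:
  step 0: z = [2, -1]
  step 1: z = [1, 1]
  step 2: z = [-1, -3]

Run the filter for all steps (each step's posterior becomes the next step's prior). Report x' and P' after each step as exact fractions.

step 0: x' = [-1041/33017, -29131/33017, 48406/33017], P' = [47920/33017 27846/33017 -82374/33017; 27846/33017 27930/33017 -56926/33017; -82374/33017 -56926/33017 155664/33017]
step 1: x' = [192784531/1023801923, 308681392/1023801923, 100552829/1023801923], P' = [1385092472/1023801923 805619904/1023801923 -2373122648/1023801923; 805619904/1023801923 835222364/1023801923 -1664379344/1023801923; -2373122648/1023801923 -1664379344/1023801923 4502206134/1023801923]
step 2: x' = [-1427596876772/4229369282869, -5049705724842/4229369282869, 2666359202925/4229369282869], P' = [40000237216026/29605584980083 23252461321406/29605584980083 -68520343264082/29605584980083; 23252461321406/29605584980083 24115908781992/29605584980083 -48043143047636/29605584980083; -68520343264082/29605584980083 -48043143047636/29605584980083 129987439044802/29605584980083]

step 0: x̄ = F·x = [-3, -11, 5]
step 0: P̄ = F·P·Fᵀ + Q = [8 6 0; 6 42 -22; 0 -22 19]
step 0: y = z − H·x̄ = [12, 27]
step 0: S = H·P̄·Hᵀ + R = [139 64; 64 267]
step 0: K = P̄·Hᵀ·S⁻¹ = [6858/33017 582/33017; -2384/33017 13432/33017; 7280/33017 -7557/33017]
step 0: x' = x̄ + K·y = [-1041/33017, -29131/33017, 48406/33017]
step 0: P' = (I − K·H)·P̄ = [47920/33017 27846/33017 -82374/33017; 27846/33017 27930/33017 -56926/33017; -82374/33017 -56926/33017 155664/33017]
step 1: x̄ = F·x = [47365/33017, -119210/33017, 117128/33017]
step 1: P̄ = F·P·Fᵀ + Q = [170904/33017 -294152/33017 225244/33017; -294152/33017 2900320/33017 -2108214/33017; 225244/33017 -2108214/33017 1672873/33017]
step 1: y = z − H·x̄ = [-224124/33017, 273519/33017]
step 1: S = H·P̄·Hᵀ + R = [3668125/33017 -4682428/33017; -4682428/33017 15192503/33017]
step 1: K = P̄·Hᵀ·S⁻¹ = [214652024/1023801923 21868532/1023801923; -76676612/1023801923 420643874/1023801923; 220664980/1023801923 -245465949/1023801923]
step 1: x' = x̄ + K·y = [192784531/1023801923, 308681392/1023801923, 100552829/1023801923]
step 1: P' = (I − K·H)·P̄ = [1385092472/1023801923 805619904/1023801923 -2373122648/1023801923; 805619904/1023801923 835222364/1023801923 -1664379344/1023801923; -2373122648/1023801923 -1664379344/1023801923 4502206134/1023801923]
step 2: x̄ = F·x = [293337360/1023801923, -31986286/1023801923, 417555348/1023801923]
step 2: P̄ = F·P·Fᵀ + Q = [5236261002/1023801923 -8492581546/1023801923 6516521194/1023801923; -8492581546/1023801923 83764725840/1023801923 -60779071082/1023801923; 6516521194/1023801923 -60779071082/1023801923 48452795827/1023801923]
step 2: y = z − H·x̄ = [-2706938413/1023801923, -3393002259/1023801923]
step 2: S = H·P̄·Hᵀ + R = [109852540813/1023801923 -134137398732/1023801923; -134137398732/1023801923 439708505741/1023801923]
step 2: K = P̄·Hᵀ·S⁻¹ = [6212486441320/29605584980083 618520350068/29605584980083; -2212993349062/29605584980083 12152291649170/29605584980083; 6370705249722/29605584980083 -7070995049053/29605584980083]
step 2: x' = x̄ + K·y = [-1427596876772/4229369282869, -5049705724842/4229369282869, 2666359202925/4229369282869]
step 2: P' = (I − K·H)·P̄ = [40000237216026/29605584980083 23252461321406/29605584980083 -68520343264082/29605584980083; 23252461321406/29605584980083 24115908781992/29605584980083 -48043143047636/29605584980083; -68520343264082/29605584980083 -48043143047636/29605584980083 129987439044802/29605584980083]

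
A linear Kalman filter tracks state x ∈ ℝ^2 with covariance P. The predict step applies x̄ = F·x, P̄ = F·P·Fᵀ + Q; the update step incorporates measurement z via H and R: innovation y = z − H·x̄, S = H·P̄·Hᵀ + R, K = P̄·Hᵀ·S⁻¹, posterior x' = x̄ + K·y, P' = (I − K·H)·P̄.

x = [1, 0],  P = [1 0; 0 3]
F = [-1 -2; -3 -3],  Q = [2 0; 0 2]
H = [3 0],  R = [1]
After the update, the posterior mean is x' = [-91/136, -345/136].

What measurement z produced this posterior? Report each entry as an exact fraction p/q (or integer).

x̄ = F·x = [-1, -3]
P̄ = F·P·Fᵀ + Q = [15 21; 21 38]
S = H·P̄·Hᵀ + R = [136]
K = P̄·Hᵀ·S⁻¹ = [45/136; 63/136]
x' − x̄ = [45/136, 63/136] = K·y
y = (KᵀK)⁻¹·Kᵀ·(x' − x̄) = [1]
z = y + H·x̄ = [1] + [-3] = [-2]

z = [-2]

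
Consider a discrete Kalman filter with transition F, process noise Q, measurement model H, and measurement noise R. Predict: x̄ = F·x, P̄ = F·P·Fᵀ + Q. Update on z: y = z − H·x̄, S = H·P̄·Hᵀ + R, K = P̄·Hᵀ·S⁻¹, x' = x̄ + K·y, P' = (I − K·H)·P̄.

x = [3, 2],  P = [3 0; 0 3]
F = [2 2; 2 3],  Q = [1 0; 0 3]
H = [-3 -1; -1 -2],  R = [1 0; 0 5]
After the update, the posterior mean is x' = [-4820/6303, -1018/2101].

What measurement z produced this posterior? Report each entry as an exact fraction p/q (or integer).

z = [3, 1]

x̄ = F·x = [10, 12]
P̄ = F·P·Fᵀ + Q = [25 30; 30 42]
S = H·P̄·Hᵀ + R = [448 369; 369 318]
K = P̄·Hᵀ·S⁻¹ = [-675/2101 665/6303; 30/2101 -788/2101]
x' − x̄ = [-67850/6303, -26230/2101] = K·y
y = (KᵀK)⁻¹·Kᵀ·(x' − x̄) = [45, 35]
z = y + H·x̄ = [45, 35] + [-42, -34] = [3, 1]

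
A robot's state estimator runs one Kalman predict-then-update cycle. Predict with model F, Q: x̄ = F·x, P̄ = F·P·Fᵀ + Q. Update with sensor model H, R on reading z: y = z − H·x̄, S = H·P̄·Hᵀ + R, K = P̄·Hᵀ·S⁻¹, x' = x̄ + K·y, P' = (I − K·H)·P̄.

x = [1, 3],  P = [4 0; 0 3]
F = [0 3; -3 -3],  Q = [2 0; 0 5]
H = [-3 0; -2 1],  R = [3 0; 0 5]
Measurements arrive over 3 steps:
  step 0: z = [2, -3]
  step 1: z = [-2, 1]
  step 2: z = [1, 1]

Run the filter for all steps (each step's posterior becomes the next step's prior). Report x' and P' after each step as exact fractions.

step 0: x' = [-2398/4461, -17734/4461], P' = [1388/4461 2351/4461; 2351/4461 23957/4461]
step 1: x' = [962363/2004849, 2900840/2004849], P' = [1096537/4009698 525002/2004849; 525002/2004849 7105904/2004849]
step 2: x' = [-897767734/2395110081, -449023387/2395110081], P' = [218349266/798370027 209360952/798370027; 209360952/798370027 2812044929/798370027]

step 0: x̄ = F·x = [9, -12]
step 0: P̄ = F·P·Fᵀ + Q = [29 -27; -27 68]
step 0: y = z − H·x̄ = [29, 27]
step 0: S = H·P̄·Hᵀ + R = [264 255; 255 297]
step 0: K = P̄·Hᵀ·S⁻¹ = [-1388/4461 -85/4461; -2351/4461 3851/4461]
step 0: x' = x̄ + K·y = [-2398/4461, -17734/4461]
step 0: P' = (I − K·H)·P̄ = [1388/4461 2351/4461; 2351/4461 23957/4461]
step 1: x̄ = F·x = [-17734/1487, 20132/1487]
step 1: P̄ = F·P·Fᵀ + Q = [74845/1487 -78924/1487; -78924/1487 97576/1487]
step 1: y = z − H·x̄ = [-56176/1487, -54113/1487]
step 1: S = H·P̄·Hᵀ + R = [678066/1487 685842/1487; 685842/1487 720087/1487]
step 1: K = P̄·Hᵀ·S⁻¹ = [-1096537/4009698 -114307/2004849; -525002/2004849 1211180/2004849]
step 1: x' = x̄ + K·y = [962363/2004849, 2900840/2004849]
step 1: P' = (I − K·H)·P̄ = [1096537/4009698 525002/2004849; 525002/2004849 7105904/2004849]
step 2: x̄ = F·x = [2900840/668283, -3863203/668283]
step 2: P̄ = F·P·Fᵀ + Q = [7551426/222761 -7630906/222761; -7630906/222761 19635963/445522]
step 2: y = z − H·x̄ = [3123601/222761, 10333166/668283]
step 2: S = H·P̄·Hᵀ + R = [68631117/222761 68201274/222761; 68201274/222761 143322229/445522]
step 2: K = P̄·Hᵀ·S⁻¹ = [-218349266/798370027 -45467516/798370027; -209360952/798370027 478664605/798370027]
step 2: x' = x̄ + K·y = [-897767734/2395110081, -449023387/2395110081]
step 2: P' = (I − K·H)·P̄ = [218349266/798370027 209360952/798370027; 209360952/798370027 2812044929/798370027]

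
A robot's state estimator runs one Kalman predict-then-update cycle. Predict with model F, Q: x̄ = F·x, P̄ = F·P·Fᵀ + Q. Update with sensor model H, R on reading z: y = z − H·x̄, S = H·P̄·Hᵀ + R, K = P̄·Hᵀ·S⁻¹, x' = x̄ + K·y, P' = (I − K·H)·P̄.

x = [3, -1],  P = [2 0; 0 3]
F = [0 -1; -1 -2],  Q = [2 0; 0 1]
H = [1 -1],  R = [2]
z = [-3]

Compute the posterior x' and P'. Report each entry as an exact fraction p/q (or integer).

x̄ = F·x = [1, -1]
P̄ = F·P·Fᵀ + Q = [5 6; 6 15]
y = z − H·x̄ = [-5]
S = H·P̄·Hᵀ + R = [10]
K = P̄·Hᵀ·S⁻¹ = [-1/10; -9/10]
x' = x̄ + K·y = [3/2, 7/2]
P' = (I − K·H)·P̄ = [49/10 51/10; 51/10 69/10]

x' = [3/2, 7/2]
P' = [49/10 51/10; 51/10 69/10]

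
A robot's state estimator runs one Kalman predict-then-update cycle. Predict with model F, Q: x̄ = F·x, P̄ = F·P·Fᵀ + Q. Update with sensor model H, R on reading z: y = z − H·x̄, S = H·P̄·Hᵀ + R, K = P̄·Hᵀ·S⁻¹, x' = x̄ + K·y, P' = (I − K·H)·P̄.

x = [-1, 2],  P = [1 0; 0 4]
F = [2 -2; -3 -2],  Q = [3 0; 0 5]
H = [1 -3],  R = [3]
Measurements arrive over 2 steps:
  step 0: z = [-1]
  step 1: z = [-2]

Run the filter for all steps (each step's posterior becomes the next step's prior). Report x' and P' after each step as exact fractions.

step 0: x' = [-715/118, -99/59], P' = [5379/236 450/59; 450/59 170/59]
step 1: x' = [-983068/832175, 243936/832175], P' = [4062849/832175 1265877/832175; 1265877/832175 669646/832175]

step 0: x̄ = F·x = [-6, -1]
step 0: P̄ = F·P·Fᵀ + Q = [23 10; 10 30]
step 0: y = z − H·x̄ = [2]
step 0: S = H·P̄·Hᵀ + R = [236]
step 0: K = P̄·Hᵀ·S⁻¹ = [-7/236; -20/59]
step 0: x' = x̄ + K·y = [-715/118, -99/59]
step 0: P' = (I − K·H)·P̄ = [5379/236 450/59; 450/59 170/59]
step 1: x̄ = F·x = [-517/59, 2541/118]
step 1: P̄ = F·P·Fᵀ + Q = [2636/59 -12977/118; -12977/118 73911/236]
step 1: y = z − H·x̄ = [8421/118]
step 1: S = H·P̄·Hᵀ + R = [832175/236]
step 1: K = P̄·Hᵀ·S⁻¹ = [88406/832175; -247687/832175]
step 1: x' = x̄ + K·y = [-983068/832175, 243936/832175]
step 1: P' = (I − K·H)·P̄ = [4062849/832175 1265877/832175; 1265877/832175 669646/832175]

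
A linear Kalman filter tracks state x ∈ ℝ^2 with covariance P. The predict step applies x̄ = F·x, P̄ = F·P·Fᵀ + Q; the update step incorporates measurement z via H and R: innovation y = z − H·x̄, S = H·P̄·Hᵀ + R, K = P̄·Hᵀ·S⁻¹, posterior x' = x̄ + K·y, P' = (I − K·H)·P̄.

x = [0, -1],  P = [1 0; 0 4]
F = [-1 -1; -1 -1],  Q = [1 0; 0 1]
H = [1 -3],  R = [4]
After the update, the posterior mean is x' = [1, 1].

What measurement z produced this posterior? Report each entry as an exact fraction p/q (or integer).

z = [-2]

x̄ = F·x = [1, 1]
P̄ = F·P·Fᵀ + Q = [6 5; 5 6]
S = H·P̄·Hᵀ + R = [34]
K = P̄·Hᵀ·S⁻¹ = [-9/34; -13/34]
x' − x̄ = [0, 0] = K·y
y = (KᵀK)⁻¹·Kᵀ·(x' − x̄) = [0]
z = y + H·x̄ = [0] + [-2] = [-2]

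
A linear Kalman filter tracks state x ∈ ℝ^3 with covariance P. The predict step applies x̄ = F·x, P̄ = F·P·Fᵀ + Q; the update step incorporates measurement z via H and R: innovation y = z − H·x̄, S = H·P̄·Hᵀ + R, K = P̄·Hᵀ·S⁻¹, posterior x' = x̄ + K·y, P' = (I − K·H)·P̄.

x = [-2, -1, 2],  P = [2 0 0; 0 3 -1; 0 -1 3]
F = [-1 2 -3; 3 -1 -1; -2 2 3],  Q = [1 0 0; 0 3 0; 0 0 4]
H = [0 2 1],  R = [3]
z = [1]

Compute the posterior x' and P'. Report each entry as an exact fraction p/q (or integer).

x' = [-457/54, -91/27, 397/54]
P' = [2555/54 158/27 -689/54; 158/27 283/27 -524/27; -689/54 -524/27 2081/54]

x̄ = F·x = [-6, -7, 8]
P̄ = F·P·Fᵀ + Q = [54 -4 -11; -4 25 -22; -11 -22 39]
y = z − H·x̄ = [7]
S = H·P̄·Hᵀ + R = [54]
K = P̄·Hᵀ·S⁻¹ = [-19/54; 14/27; -5/54]
x' = x̄ + K·y = [-457/54, -91/27, 397/54]
P' = (I − K·H)·P̄ = [2555/54 158/27 -689/54; 158/27 283/27 -524/27; -689/54 -524/27 2081/54]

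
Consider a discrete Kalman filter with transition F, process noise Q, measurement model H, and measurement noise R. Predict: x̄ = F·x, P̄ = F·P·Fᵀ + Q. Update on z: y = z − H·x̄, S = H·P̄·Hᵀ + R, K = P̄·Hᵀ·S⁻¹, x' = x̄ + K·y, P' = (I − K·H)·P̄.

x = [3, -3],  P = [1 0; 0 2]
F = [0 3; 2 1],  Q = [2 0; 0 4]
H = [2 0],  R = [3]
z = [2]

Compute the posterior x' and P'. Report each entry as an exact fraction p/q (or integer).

x̄ = F·x = [-9, 3]
P̄ = F·P·Fᵀ + Q = [20 6; 6 10]
y = z − H·x̄ = [20]
S = H·P̄·Hᵀ + R = [83]
K = P̄·Hᵀ·S⁻¹ = [40/83; 12/83]
x' = x̄ + K·y = [53/83, 489/83]
P' = (I − K·H)·P̄ = [60/83 18/83; 18/83 686/83]

x' = [53/83, 489/83]
P' = [60/83 18/83; 18/83 686/83]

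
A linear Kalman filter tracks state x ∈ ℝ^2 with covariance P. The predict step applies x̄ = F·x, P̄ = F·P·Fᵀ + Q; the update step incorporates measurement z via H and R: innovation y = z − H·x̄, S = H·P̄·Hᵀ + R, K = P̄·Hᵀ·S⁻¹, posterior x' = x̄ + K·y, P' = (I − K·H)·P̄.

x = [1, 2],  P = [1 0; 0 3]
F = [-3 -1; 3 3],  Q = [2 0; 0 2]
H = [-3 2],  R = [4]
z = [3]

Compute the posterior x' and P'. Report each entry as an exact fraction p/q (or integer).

x' = [-25/83, 97/83]
P' = [148/83 196/83; 196/83 1012/249]

x̄ = F·x = [-5, 9]
P̄ = F·P·Fᵀ + Q = [14 -18; -18 38]
y = z − H·x̄ = [-30]
S = H·P̄·Hᵀ + R = [498]
K = P̄·Hᵀ·S⁻¹ = [-13/83; 65/249]
x' = x̄ + K·y = [-25/83, 97/83]
P' = (I − K·H)·P̄ = [148/83 196/83; 196/83 1012/249]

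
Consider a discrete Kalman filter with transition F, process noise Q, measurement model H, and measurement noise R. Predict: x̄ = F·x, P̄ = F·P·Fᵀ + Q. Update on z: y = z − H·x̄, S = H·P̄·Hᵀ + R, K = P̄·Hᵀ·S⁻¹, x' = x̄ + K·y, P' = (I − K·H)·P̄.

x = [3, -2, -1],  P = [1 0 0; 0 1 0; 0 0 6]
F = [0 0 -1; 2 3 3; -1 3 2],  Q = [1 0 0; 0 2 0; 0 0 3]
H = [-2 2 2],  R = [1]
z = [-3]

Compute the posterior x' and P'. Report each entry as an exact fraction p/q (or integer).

x' = [-961/1037, 3909/1037, -6439/1037]
P' = [1783/1037 574/1037 1172/1037; 574/1037 3953/1037 -3249/1037; 1172/1037 -3249/1037 4513/1037]

x̄ = F·x = [1, -3, -11]
P̄ = F·P·Fᵀ + Q = [7 -18 -12; -18 69 43; -12 43 37]
y = z − H·x̄ = [27]
S = H·P̄·Hᵀ + R = [1037]
K = P̄·Hᵀ·S⁻¹ = [-74/1037; 260/1037; 184/1037]
x' = x̄ + K·y = [-961/1037, 3909/1037, -6439/1037]
P' = (I − K·H)·P̄ = [1783/1037 574/1037 1172/1037; 574/1037 3953/1037 -3249/1037; 1172/1037 -3249/1037 4513/1037]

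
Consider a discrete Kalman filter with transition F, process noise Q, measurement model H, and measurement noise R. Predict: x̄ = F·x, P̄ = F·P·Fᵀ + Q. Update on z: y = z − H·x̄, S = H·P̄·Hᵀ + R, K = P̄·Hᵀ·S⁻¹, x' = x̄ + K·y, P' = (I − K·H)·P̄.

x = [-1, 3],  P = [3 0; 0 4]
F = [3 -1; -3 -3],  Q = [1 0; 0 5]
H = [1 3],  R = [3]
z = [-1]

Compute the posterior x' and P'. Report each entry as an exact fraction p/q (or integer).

x' = [-3641/557, 1005/557]
P' = [17655/557 -5898/557; -5898/557 2155/557]

x̄ = F·x = [-6, -6]
P̄ = F·P·Fᵀ + Q = [32 -15; -15 68]
y = z − H·x̄ = [23]
S = H·P̄·Hᵀ + R = [557]
K = P̄·Hᵀ·S⁻¹ = [-13/557; 189/557]
x' = x̄ + K·y = [-3641/557, 1005/557]
P' = (I − K·H)·P̄ = [17655/557 -5898/557; -5898/557 2155/557]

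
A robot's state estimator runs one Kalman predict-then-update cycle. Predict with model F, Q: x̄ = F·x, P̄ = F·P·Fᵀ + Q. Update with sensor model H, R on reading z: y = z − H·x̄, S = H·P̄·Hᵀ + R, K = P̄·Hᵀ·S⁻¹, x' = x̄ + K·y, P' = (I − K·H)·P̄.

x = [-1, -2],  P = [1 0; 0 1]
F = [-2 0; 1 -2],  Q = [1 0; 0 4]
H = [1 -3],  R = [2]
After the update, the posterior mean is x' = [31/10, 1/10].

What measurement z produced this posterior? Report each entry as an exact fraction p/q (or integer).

z = [3]

x̄ = F·x = [2, 3]
P̄ = F·P·Fᵀ + Q = [5 -2; -2 9]
S = H·P̄·Hᵀ + R = [100]
K = P̄·Hᵀ·S⁻¹ = [11/100; -29/100]
x' − x̄ = [11/10, -29/10] = K·y
y = (KᵀK)⁻¹·Kᵀ·(x' − x̄) = [10]
z = y + H·x̄ = [10] + [-7] = [3]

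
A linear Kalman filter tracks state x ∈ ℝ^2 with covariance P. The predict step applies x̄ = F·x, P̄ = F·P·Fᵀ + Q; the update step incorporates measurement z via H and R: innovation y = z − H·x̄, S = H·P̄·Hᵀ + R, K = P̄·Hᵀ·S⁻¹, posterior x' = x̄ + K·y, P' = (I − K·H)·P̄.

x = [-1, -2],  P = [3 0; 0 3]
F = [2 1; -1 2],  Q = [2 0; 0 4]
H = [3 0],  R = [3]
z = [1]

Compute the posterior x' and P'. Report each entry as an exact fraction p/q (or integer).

x̄ = F·x = [-4, -3]
P̄ = F·P·Fᵀ + Q = [17 0; 0 19]
y = z − H·x̄ = [13]
S = H·P̄·Hᵀ + R = [156]
K = P̄·Hᵀ·S⁻¹ = [17/52; 0]
x' = x̄ + K·y = [1/4, -3]
P' = (I − K·H)·P̄ = [17/52 0; 0 19]

x' = [1/4, -3]
P' = [17/52 0; 0 19]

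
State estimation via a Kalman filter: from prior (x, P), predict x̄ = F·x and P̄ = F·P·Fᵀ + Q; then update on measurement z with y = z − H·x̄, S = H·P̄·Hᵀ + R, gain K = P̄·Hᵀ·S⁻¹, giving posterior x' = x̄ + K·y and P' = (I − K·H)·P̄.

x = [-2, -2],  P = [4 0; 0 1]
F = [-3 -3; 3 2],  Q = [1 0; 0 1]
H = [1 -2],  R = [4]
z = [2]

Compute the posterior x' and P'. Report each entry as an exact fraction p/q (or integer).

x̄ = F·x = [12, -10]
P̄ = F·P·Fᵀ + Q = [46 -42; -42 41]
y = z − H·x̄ = [-30]
S = H·P̄·Hᵀ + R = [382]
K = P̄·Hᵀ·S⁻¹ = [65/191; -62/191]
x' = x̄ + K·y = [342/191, -50/191]
P' = (I − K·H)·P̄ = [336/191 38/191; 38/191 143/191]

x' = [342/191, -50/191]
P' = [336/191 38/191; 38/191 143/191]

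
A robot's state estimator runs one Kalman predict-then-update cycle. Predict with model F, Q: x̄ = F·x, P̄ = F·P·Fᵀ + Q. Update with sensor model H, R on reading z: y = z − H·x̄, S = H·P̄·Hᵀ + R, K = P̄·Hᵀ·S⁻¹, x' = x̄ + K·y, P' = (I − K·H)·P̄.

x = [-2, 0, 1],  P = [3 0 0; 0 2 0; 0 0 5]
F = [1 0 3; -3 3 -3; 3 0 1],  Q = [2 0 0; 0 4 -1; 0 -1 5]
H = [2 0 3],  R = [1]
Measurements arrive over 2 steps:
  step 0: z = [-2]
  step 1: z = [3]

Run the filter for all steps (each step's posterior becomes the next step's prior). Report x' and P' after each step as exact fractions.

step 0: x' = [1357/411, -47/274, -787/274], P' = [5758/411 -604/137 -1270/137; -604/137 7033/274 779/274; -1270/137 779/274 1711/274]
step 1: x' = [-1448329/344837, 277314/344837, 1312436/344837], P' = [2496152/344837 1209561/344837 -1681263/344837; 1209561/344837 78449849/344837 -846500/344837; -1681263/344837 -846500/344837 1170507/344837]

step 0: x̄ = F·x = [1, 3, -5]
step 0: P̄ = F·P·Fᵀ + Q = [50 -54 24; -54 94 -43; 24 -43 37]
step 0: y = z − H·x̄ = [11]
step 0: S = H·P̄·Hᵀ + R = [822]
step 0: K = P̄·Hᵀ·S⁻¹ = [86/411; -79/274; 53/274]
step 0: x' = x̄ + K·y = [1357/411, -47/274, -787/274]
step 0: P' = (I − K·H)·P̄ = [5758/411 -604/137 -1270/137; -604/137 7033/274 779/274; -1270/137 779/274 1711/274]
step 1: x̄ = F·x = [-4369/822, -247/137, 1927/274]
step 1: P̄ = F·P·Fᵀ + Q = [13637/822 3476/137 -8751/274; 3476/137 38171/137 -9005/137; -8751/274 -9005/137 22389/274]
step 1: y = z − H·x̄ = [-6139/822]
step 1: S = H·P̄·Hᵀ + R = [344837/822]
step 1: K = P̄·Hᵀ·S⁻¹ = [-51485/344837; -120378/344837; 148995/344837]
step 1: x' = x̄ + K·y = [-1448329/344837, 277314/344837, 1312436/344837]
step 1: P' = (I − K·H)·P̄ = [2496152/344837 1209561/344837 -1681263/344837; 1209561/344837 78449849/344837 -846500/344837; -1681263/344837 -846500/344837 1170507/344837]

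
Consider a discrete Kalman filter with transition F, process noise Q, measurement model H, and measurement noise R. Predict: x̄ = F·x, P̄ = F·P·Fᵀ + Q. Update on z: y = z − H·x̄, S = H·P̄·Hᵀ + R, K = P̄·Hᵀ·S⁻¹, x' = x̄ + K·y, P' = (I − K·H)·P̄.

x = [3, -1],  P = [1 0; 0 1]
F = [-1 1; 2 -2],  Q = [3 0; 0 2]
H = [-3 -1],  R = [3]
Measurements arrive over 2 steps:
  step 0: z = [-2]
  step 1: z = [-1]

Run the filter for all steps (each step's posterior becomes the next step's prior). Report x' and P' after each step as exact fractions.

step 0: x̄ = F·x = [-4, 8]
step 0: P̄ = F·P·Fᵀ + Q = [5 -4; -4 10]
step 0: y = z − H·x̄ = [-6]
step 0: S = H·P̄·Hᵀ + R = [34]
step 0: K = P̄·Hᵀ·S⁻¹ = [-11/34; 1/17]
step 0: x' = x̄ + K·y = [-35/17, 130/17]
step 0: P' = (I − K·H)·P̄ = [49/34 -57/17; -57/17 168/17]
step 1: x̄ = F·x = [165/17, -330/17]
step 1: P̄ = F·P·Fᵀ + Q = [715/34 -613/17; -613/17 1260/17]
step 1: y = z − H·x̄ = [148/17]
step 1: S = H·P̄·Hᵀ + R = [1701/34]
step 1: K = P̄·Hᵀ·S⁻¹ = [-919/1701; 386/567]
step 1: x' = x̄ + K·y = [8509/1701, -7646/567]
step 1: P' = (I − K·H)·P̄ = [10931/1701 -10012/567; -10012/567 9626/189]

step 0: x' = [-35/17, 130/17], P' = [49/34 -57/17; -57/17 168/17]
step 1: x' = [8509/1701, -7646/567], P' = [10931/1701 -10012/567; -10012/567 9626/189]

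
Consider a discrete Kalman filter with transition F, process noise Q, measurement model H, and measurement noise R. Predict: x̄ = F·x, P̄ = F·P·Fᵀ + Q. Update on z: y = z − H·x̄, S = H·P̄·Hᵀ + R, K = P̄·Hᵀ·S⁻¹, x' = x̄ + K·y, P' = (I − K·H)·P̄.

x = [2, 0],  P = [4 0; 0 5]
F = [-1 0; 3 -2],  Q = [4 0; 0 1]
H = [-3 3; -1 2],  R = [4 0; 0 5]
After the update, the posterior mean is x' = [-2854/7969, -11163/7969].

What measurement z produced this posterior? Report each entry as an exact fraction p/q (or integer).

z = [-3, -3]

x̄ = F·x = [-2, 6]
P̄ = F·P·Fᵀ + Q = [8 -12; -12 57]
S = H·P̄·Hᵀ + R = [805 474; 474 289]
K = P̄·Hᵀ·S⁻¹ = [-2172/7969 2680/7969; 99/7969 3312/7969]
x' − x̄ = [13084/7969, -58977/7969] = K·y
y = (KᵀK)⁻¹·Kᵀ·(x' − x̄) = [-27, -17]
z = y + H·x̄ = [-27, -17] + [24, 14] = [-3, -3]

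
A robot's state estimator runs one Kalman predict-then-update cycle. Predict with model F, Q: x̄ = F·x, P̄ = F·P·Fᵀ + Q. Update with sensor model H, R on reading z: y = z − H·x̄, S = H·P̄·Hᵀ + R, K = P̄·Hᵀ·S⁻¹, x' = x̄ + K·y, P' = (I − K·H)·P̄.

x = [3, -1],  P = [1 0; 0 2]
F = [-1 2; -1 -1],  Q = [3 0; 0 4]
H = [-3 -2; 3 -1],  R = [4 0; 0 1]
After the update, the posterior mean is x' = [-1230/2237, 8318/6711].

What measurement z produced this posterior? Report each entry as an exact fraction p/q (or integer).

z = [-2, -3]

x̄ = F·x = [-5, -2]
P̄ = F·P·Fᵀ + Q = [12 -3; -3 7]
S = H·P̄·Hᵀ + R = [104 -85; -85 134]
K = P̄·Hᵀ·S⁻¹ = [-235/2237 502/2237; -2030/6711 -2089/6711]
x' − x̄ = [9955/2237, 21740/6711] = K·y
y = (KᵀK)⁻¹·Kᵀ·(x' − x̄) = [-21, 10]
z = y + H·x̄ = [-21, 10] + [19, -13] = [-2, -3]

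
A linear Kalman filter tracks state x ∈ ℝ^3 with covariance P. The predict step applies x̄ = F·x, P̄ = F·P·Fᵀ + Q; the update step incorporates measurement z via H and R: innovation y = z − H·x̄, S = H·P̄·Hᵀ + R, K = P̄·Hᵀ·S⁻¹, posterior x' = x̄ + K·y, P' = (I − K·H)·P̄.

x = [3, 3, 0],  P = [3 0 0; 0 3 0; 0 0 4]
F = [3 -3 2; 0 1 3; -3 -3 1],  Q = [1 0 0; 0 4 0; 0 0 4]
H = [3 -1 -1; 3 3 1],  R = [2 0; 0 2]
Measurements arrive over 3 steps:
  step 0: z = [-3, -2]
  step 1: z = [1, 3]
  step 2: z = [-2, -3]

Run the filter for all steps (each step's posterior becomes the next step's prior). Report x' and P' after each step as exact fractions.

step 0: x̄ = F·x = [0, 3, -18]
step 0: P̄ = F·P·Fᵀ + Q = [71 15 8; 15 43 3; 8 3 62]
step 0: y = z − H·x̄ = [-18, 7]
step 0: S = H·P̄·Hᵀ + R = [614 526; 526 1426]
step 0: K = P̄·Hᵀ·S⁻¹ = [16378/74861 7923/74861; -11816/74861 27301/149722; -27109/149722 9987/74861]
step 0: x' = x̄ + K·y = [-239343/74861, 1065649/149722, -1033608/74861]
step 0: P' = (I − K·H)·P̄ = [95793/74861 -263078/74861 517701/74861; -263078/74861 1582137/149722 -3113341/149722; 517701/74861 -3113341/149722 6273765/149722]
step 1: x̄ = F·x = [-8767437/149722, -5135999/149722, -3828105/149722]
step 1: P̄ = F·P·Fᵀ + Q = [100464013/149722 31214858/74861 24988176/74861; 31214858/74861 19982432/74861 15620731/74861; 24988176/74861 15620731/74861 12916493/74861]
step 1: y = z − H·x̄ = [17487929/149722, 45987579/149722]
step 1: S = H·P̄·Hᵀ + R = [358319927/149722 1008060987/149722; 1008060987/149722 2901034095/149722]
step 1: K = P̄·Hᵀ·S⁻¹ = [5849836061/25949617328 2785546543/25949617328; -4890195037/25949617328 14179377635/77848851984; -2542902743/25949617328 9882480265/77848851984]
step 1: x' = x̄ + K·y = [19305274465/25949617328, -9605641545/25949617328, 51311663189/25949617328]
step 1: P' = (I − K·H)·P̄ = [3373247699/12974808664 -5802051795/12974808664 10071958831/12974808664; -5802051795/12974808664 51972862417/38924425992 -89520743461/38924425992; 10071958831/12974808664 -89520743461/38924425992 187797081169/38924425992]
step 2: x̄ = F·x = [23669509301/3243702166, 72164674011/12974808664, 22212764429/25949617328]
step 2: P̄ = F·P·Fᵀ + Q = [387387054584/4865553249 227154190784/4865553249 183413912236/4865553249; 227154190784/4865553249 340179959035/9731106498 451957090831/19462212996; 183413912236/4865553249 451957090831/19462212996 944846639641/38924425992]
step 2: y = z − H·x̄ = [-453425345429/25949617328, -1101117883703/25949617328]
step 2: S = H·P̄·Hᵀ + R = [4125280892059/12974808664 10050868737657/12974808664; 10050868737657/12974808664 88098598297129/38924425992]
step 2: K = P̄·Hᵀ·S⁻¹ = [130864541255464/581622999141047 62269625822824/581622999141047; -436101492825553/2326491996564188 424898870176603/2326491996564188; -115958705187969/1163245998282094 146092016742157/1163245998282094]
step 2: x' = x̄ + K·y = [-1369550101707443/1163245998282094, 632541103809822/581622999141047, -1588597742516499/581622999141047]
step 2: P' = (I − K·H)·P̄ = [150746170812360/581622999141047 -259104345358792/581622999141047 449613775284944/581622999141047; -259104345358792/581622999141047 1549024760828277/1163245998282094 -1333774670077738/581622999141047; 449613775284944/581622999141047 -1333774670077738/581622999141047 2798574701120539/581622999141047]

step 0: x' = [-239343/74861, 1065649/149722, -1033608/74861], P' = [95793/74861 -263078/74861 517701/74861; -263078/74861 1582137/149722 -3113341/149722; 517701/74861 -3113341/149722 6273765/149722]
step 1: x' = [19305274465/25949617328, -9605641545/25949617328, 51311663189/25949617328], P' = [3373247699/12974808664 -5802051795/12974808664 10071958831/12974808664; -5802051795/12974808664 51972862417/38924425992 -89520743461/38924425992; 10071958831/12974808664 -89520743461/38924425992 187797081169/38924425992]
step 2: x' = [-1369550101707443/1163245998282094, 632541103809822/581622999141047, -1588597742516499/581622999141047], P' = [150746170812360/581622999141047 -259104345358792/581622999141047 449613775284944/581622999141047; -259104345358792/581622999141047 1549024760828277/1163245998282094 -1333774670077738/581622999141047; 449613775284944/581622999141047 -1333774670077738/581622999141047 2798574701120539/581622999141047]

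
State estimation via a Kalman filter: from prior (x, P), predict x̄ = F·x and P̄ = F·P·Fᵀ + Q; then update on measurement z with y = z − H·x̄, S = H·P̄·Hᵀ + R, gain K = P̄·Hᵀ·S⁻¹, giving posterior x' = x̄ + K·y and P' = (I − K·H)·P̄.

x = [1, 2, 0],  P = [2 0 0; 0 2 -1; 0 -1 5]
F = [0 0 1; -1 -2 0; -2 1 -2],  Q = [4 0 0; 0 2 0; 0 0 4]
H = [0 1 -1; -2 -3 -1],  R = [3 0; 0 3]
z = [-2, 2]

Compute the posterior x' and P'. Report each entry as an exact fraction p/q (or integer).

x' = [9152/7577, -12681/7577, 2494/7577]
P' = [44871/7577 -21090/7577 -25341/7577; -21090/7577 12636/7577 9324/7577; -25341/7577 9324/7577 27474/7577]

x̄ = F·x = [0, -5, 0]
P̄ = F·P·Fᵀ + Q = [9 2 -11; 2 12 -4; -11 -4 38]
y = z − H·x̄ = [3, -13]
S = H·P̄·Hᵀ + R = [61 -32; -32 141]
K = P̄·Hᵀ·S⁻¹ = [1417/7577 -377/7577; 1104/7577 -1684/7577; -6050/7577 -1588/7577]
x' = x̄ + K·y = [9152/7577, -12681/7577, 2494/7577]
P' = (I − K·H)·P̄ = [44871/7577 -21090/7577 -25341/7577; -21090/7577 12636/7577 9324/7577; -25341/7577 9324/7577 27474/7577]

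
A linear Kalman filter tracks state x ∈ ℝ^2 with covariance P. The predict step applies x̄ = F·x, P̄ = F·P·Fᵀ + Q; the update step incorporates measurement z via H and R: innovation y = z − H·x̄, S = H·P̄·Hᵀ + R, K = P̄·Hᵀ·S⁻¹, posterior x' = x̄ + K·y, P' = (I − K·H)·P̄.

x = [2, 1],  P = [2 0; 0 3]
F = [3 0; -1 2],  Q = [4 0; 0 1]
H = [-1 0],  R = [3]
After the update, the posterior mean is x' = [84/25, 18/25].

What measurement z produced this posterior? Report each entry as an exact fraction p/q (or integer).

z = [-3]

x̄ = F·x = [6, 0]
P̄ = F·P·Fᵀ + Q = [22 -6; -6 15]
S = H·P̄·Hᵀ + R = [25]
K = P̄·Hᵀ·S⁻¹ = [-22/25; 6/25]
x' − x̄ = [-66/25, 18/25] = K·y
y = (KᵀK)⁻¹·Kᵀ·(x' − x̄) = [3]
z = y + H·x̄ = [3] + [-6] = [-3]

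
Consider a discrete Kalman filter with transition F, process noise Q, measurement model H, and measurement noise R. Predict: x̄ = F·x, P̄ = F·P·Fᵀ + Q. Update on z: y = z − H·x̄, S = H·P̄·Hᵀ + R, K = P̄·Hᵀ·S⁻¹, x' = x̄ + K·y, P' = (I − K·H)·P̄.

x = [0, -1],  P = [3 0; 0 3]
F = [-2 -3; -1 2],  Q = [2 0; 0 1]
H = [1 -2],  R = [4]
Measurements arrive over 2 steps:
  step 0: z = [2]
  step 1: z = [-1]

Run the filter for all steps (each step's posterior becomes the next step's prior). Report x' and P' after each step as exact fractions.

step 0: x' = [146/157, -94/157], P' = [2212/157 976/157; 976/157 576/157]
step 1: x' = [-68625/14897, -27679/14897], P' = [307384/14897 127618/14897; 127618/14897 65355/14897]

step 0: x̄ = F·x = [3, -2]
step 0: P̄ = F·P·Fᵀ + Q = [41 -12; -12 16]
step 0: y = z − H·x̄ = [-5]
step 0: S = H·P̄·Hᵀ + R = [157]
step 0: K = P̄·Hᵀ·S⁻¹ = [65/157; -44/157]
step 0: x' = x̄ + K·y = [146/157, -94/157]
step 0: P' = (I − K·H)·P̄ = [2212/157 976/157; 976/157 576/157]
step 1: x̄ = F·x = [-10/157, -334/157]
step 1: P̄ = F·P·Fᵀ + Q = [26058/157 -8/157; -8/157 769/157]
step 1: y = z − H·x̄ = [-815/157]
step 1: S = H·P̄·Hᵀ + R = [29794/157]
step 1: K = P̄·Hᵀ·S⁻¹ = [13037/14897; -773/14897]
step 1: x' = x̄ + K·y = [-68625/14897, -27679/14897]
step 1: P' = (I − K·H)·P̄ = [307384/14897 127618/14897; 127618/14897 65355/14897]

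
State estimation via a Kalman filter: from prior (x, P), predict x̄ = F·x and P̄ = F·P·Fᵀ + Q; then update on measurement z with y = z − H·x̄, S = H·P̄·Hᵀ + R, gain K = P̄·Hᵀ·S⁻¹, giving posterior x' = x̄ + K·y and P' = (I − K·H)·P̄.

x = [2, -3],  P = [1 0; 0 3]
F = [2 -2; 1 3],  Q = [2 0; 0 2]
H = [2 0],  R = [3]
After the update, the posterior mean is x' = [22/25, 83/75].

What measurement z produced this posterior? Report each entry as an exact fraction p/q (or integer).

x̄ = F·x = [10, -7]
P̄ = F·P·Fᵀ + Q = [18 -16; -16 30]
S = H·P̄·Hᵀ + R = [75]
K = P̄·Hᵀ·S⁻¹ = [12/25; -32/75]
x' − x̄ = [-228/25, 608/75] = K·y
y = (KᵀK)⁻¹·Kᵀ·(x' − x̄) = [-19]
z = y + H·x̄ = [-19] + [20] = [1]

z = [1]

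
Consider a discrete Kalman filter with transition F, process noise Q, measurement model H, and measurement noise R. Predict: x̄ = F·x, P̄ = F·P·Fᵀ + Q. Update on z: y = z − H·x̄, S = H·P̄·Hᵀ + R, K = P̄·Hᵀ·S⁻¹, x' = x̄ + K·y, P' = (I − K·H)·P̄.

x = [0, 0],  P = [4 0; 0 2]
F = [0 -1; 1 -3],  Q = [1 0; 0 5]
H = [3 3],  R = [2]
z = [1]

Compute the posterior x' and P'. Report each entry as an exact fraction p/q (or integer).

x̄ = F·x = [0, 0]
P̄ = F·P·Fᵀ + Q = [3 6; 6 27]
y = z − H·x̄ = [1]
S = H·P̄·Hᵀ + R = [380]
K = P̄·Hᵀ·S⁻¹ = [27/380; 99/380]
x' = x̄ + K·y = [27/380, 99/380]
P' = (I − K·H)·P̄ = [411/380 -393/380; -393/380 459/380]

x' = [27/380, 99/380]
P' = [411/380 -393/380; -393/380 459/380]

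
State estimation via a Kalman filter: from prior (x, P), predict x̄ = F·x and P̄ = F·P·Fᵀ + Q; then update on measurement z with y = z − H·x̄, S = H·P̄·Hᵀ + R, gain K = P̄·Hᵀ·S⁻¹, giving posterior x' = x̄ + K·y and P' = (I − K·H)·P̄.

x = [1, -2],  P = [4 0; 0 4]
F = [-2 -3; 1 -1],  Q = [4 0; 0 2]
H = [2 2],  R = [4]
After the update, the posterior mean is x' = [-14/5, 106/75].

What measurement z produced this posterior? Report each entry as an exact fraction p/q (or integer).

z = [-3]

x̄ = F·x = [4, 3]
P̄ = F·P·Fᵀ + Q = [56 4; 4 10]
S = H·P̄·Hᵀ + R = [300]
K = P̄·Hᵀ·S⁻¹ = [2/5; 7/75]
x' − x̄ = [-34/5, -119/75] = K·y
y = (KᵀK)⁻¹·Kᵀ·(x' − x̄) = [-17]
z = y + H·x̄ = [-17] + [14] = [-3]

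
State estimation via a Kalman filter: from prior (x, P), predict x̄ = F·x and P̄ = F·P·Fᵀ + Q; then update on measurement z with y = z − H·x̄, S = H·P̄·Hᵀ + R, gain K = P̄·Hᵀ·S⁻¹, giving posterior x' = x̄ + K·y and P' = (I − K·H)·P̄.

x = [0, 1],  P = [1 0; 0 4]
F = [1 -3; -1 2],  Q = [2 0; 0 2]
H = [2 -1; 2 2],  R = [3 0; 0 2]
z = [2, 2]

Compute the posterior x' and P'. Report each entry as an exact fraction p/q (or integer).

x' = [1154/1207, -55/1207]
P' = [929/2414 -539/2414; -539/2414 1217/2414]

x̄ = F·x = [-3, 2]
P̄ = F·P·Fᵀ + Q = [39 -25; -25 19]
y = z − H·x̄ = [10, 4]
S = H·P̄·Hᵀ + R = [278 68; 68 34]
K = P̄·Hᵀ·S⁻¹ = [47/142 195/1207; -45/142 339/1207]
x' = x̄ + K·y = [1154/1207, -55/1207]
P' = (I − K·H)·P̄ = [929/2414 -539/2414; -539/2414 1217/2414]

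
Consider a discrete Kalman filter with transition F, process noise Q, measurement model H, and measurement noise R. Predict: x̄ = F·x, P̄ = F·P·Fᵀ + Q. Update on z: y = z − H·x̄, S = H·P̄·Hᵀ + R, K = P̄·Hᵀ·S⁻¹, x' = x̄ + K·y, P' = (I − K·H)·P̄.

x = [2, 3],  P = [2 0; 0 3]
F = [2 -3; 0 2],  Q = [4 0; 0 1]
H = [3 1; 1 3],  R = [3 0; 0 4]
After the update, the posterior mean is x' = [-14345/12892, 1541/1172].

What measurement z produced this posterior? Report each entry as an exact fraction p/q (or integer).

z = [-2, 2]

x̄ = F·x = [-5, 6]
P̄ = F·P·Fᵀ + Q = [39 -18; -18 13]
S = H·P̄·Hᵀ + R = [259 -24; -24 52]
K = P̄·Hᵀ·S⁻¹ = [1197/3223 -1509/12892; -37/293 405/1172]
x' − x̄ = [50115/12892, -5491/1172] = K·y
y = (KᵀK)⁻¹·Kᵀ·(x' − x̄) = [7, -11]
z = y + H·x̄ = [7, -11] + [-9, 13] = [-2, 2]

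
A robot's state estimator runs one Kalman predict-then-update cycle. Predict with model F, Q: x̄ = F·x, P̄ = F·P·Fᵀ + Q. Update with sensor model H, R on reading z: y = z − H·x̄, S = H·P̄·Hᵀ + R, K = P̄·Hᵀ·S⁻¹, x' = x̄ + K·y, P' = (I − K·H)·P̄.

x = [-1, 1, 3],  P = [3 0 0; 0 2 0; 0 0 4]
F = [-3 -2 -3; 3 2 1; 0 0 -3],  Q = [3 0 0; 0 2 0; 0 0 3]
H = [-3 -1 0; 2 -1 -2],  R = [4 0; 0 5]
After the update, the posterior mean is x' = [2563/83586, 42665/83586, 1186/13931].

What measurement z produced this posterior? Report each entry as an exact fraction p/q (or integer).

z = [-1, -1]

x̄ = F·x = [-8, 2, -9]
P̄ = F·P·Fᵀ + Q = [74 -47 36; -47 41 -12; 36 -12 39]
S = H·P̄·Hᵀ + R = [429 -258; -258 350]
K = P̄·Hᵀ·S⁻¹ = [-14758/41793 2539/27862; 3181/41793 -7273/27862; -5342/13931 -3699/13931]
x' − x̄ = [671251/83586, -124507/83586, 126565/13931] = K·y
y = (KᵀK)⁻¹·Kᵀ·(x' − x̄) = [-23, -1]
z = y + H·x̄ = [-23, -1] + [22, 0] = [-1, -1]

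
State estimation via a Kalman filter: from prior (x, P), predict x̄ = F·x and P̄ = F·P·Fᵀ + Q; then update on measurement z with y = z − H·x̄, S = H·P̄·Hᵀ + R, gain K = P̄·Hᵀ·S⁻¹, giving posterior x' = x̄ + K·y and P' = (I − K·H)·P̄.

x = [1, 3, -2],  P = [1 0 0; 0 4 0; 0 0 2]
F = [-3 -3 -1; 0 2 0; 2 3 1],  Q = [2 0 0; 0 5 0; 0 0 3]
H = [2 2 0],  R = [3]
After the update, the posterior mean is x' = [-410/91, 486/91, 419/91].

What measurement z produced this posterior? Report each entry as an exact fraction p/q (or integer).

x̄ = F·x = [-10, 6, 9]
P̄ = F·P·Fᵀ + Q = [49 -24 -44; -24 21 24; -44 24 45]
S = H·P̄·Hᵀ + R = [91]
K = P̄·Hᵀ·S⁻¹ = [50/91; -6/91; -40/91]
x' − x̄ = [500/91, -60/91, -400/91] = K·y
y = (KᵀK)⁻¹·Kᵀ·(x' − x̄) = [10]
z = y + H·x̄ = [10] + [-8] = [2]

z = [2]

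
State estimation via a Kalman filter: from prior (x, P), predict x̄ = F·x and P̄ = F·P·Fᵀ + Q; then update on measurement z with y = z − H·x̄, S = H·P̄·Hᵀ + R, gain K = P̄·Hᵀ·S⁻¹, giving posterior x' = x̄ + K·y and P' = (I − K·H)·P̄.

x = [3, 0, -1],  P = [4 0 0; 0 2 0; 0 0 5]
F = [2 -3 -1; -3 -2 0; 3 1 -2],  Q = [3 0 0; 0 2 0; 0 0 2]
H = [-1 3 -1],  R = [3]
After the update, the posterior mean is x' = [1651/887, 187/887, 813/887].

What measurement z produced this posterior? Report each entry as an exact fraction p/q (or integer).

x̄ = F·x = [7, -9, 11]
P̄ = F·P·Fᵀ + Q = [42 -12 28; -12 46 -40; 28 -40 60]
S = H·P̄·Hᵀ + R = [887]
K = P̄·Hᵀ·S⁻¹ = [-106/887; 190/887; -208/887]
x' − x̄ = [-4558/887, 8170/887, -8944/887] = K·y
y = (KᵀK)⁻¹·Kᵀ·(x' − x̄) = [43]
z = y + H·x̄ = [43] + [-45] = [-2]

z = [-2]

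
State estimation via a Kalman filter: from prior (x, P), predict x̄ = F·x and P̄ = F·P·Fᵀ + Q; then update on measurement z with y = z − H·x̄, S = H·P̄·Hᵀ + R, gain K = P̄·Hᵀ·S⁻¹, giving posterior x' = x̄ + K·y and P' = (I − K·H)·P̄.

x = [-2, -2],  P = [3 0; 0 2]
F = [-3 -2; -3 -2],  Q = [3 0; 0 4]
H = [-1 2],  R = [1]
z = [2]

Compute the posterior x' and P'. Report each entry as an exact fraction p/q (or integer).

x̄ = F·x = [10, 10]
P̄ = F·P·Fᵀ + Q = [38 35; 35 39]
y = z − H·x̄ = [-8]
S = H·P̄·Hᵀ + R = [55]
K = P̄·Hᵀ·S⁻¹ = [32/55; 43/55]
x' = x̄ + K·y = [294/55, 206/55]
P' = (I − K·H)·P̄ = [1066/55 549/55; 549/55 296/55]

x' = [294/55, 206/55]
P' = [1066/55 549/55; 549/55 296/55]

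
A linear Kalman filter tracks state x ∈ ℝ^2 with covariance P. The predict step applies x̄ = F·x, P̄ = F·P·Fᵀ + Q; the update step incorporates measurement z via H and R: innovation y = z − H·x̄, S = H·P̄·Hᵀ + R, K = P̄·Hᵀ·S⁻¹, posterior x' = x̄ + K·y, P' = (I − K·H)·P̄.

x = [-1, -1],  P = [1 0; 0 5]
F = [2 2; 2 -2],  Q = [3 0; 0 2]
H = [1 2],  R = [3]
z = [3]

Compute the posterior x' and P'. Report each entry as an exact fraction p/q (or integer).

x̄ = F·x = [-4, 0]
P̄ = F·P·Fᵀ + Q = [27 -16; -16 26]
y = z − H·x̄ = [7]
S = H·P̄·Hᵀ + R = [70]
K = P̄·Hᵀ·S⁻¹ = [-1/14; 18/35]
x' = x̄ + K·y = [-9/2, 18/5]
P' = (I − K·H)·P̄ = [373/14 -94/7; -94/7 262/35]

x' = [-9/2, 18/5]
P' = [373/14 -94/7; -94/7 262/35]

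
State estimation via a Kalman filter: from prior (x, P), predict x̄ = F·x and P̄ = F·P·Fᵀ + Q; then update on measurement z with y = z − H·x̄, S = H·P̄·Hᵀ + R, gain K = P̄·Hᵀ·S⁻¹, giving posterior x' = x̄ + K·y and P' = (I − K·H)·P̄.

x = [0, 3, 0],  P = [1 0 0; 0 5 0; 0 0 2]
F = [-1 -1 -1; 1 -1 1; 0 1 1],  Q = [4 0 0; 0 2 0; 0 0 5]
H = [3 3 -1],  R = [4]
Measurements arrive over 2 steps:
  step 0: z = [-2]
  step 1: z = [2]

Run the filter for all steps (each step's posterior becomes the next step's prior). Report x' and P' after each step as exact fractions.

step 0: x̄ = F·x = [-3, -3, 3]
step 0: P̄ = F·P·Fᵀ + Q = [12 2 -7; 2 10 -3; -7 -3 12]
step 0: y = z − H·x̄ = [19]
step 0: S = H·P̄·Hᵀ + R = [310]
step 0: K = P̄·Hᵀ·S⁻¹ = [49/310; 39/310; -21/155]
step 0: x' = x̄ + K·y = [1/310, -189/310, 66/155]
step 0: P' = (I − K·H)·P̄ = [1319/310 -1291/310 -56/155; -1291/310 1579/310 354/155; -56/155 354/155 978/155]
step 1: x̄ = F·x = [28/155, 161/155, -57/310]
step 1: P̄ = F·P·Fᵀ + Q = [2352/155 -736/155 -1774/155; -736/155 3208/155 -513/155; -1774/155 -513/155 6501/310]
step 1: y = z − H·x̄ = [-571/310]
step 1: S = H·P̄·Hᵀ + R = [108769/310]
step 1: K = P̄·Hᵀ·S⁻¹ = [13244/108769; 15858/108769; -20223/108769]
step 1: x' = x̄ + K·y = [-4746/108769, 83770/108769, 17250/108769]
step 1: P' = (I − K·H)·P̄ = [1084664/108769 -1193972/108769 -380900/108769; -1193972/108769 1439954/108769 674514/108769; -380900/108769 674514/108769 961734/108769]

step 0: x' = [1/310, -189/310, 66/155], P' = [1319/310 -1291/310 -56/155; -1291/310 1579/310 354/155; -56/155 354/155 978/155]
step 1: x' = [-4746/108769, 83770/108769, 17250/108769], P' = [1084664/108769 -1193972/108769 -380900/108769; -1193972/108769 1439954/108769 674514/108769; -380900/108769 674514/108769 961734/108769]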